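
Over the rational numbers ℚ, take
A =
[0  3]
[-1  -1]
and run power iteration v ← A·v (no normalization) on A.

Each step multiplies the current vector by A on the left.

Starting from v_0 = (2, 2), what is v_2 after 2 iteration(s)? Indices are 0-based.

v_0 = (2, 2).
v_1 = A·v_0 = (6, -4).
v_2 = A·v_1 = (-12, -2).

v_2 = (-12, -2)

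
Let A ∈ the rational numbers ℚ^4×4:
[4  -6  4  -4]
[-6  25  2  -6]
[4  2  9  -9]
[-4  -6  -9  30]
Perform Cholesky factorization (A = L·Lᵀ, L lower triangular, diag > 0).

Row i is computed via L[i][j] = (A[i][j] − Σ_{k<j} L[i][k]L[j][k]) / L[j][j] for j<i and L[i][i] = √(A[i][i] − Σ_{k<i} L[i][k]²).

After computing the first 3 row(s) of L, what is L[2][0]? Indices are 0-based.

L[2][0] = 2

Step 1: L[0][0] = √(4) = 2.
  L[1][0] = (-6) / L[0][0] = -3.
Step 2: L[1][1] = √(16) = 4.
  L[2][0] = (4) / L[0][0] = 2.
  L[2][1] = (8) / L[1][1] = 2.
Step 3: L[2][2] = √(1) = 1.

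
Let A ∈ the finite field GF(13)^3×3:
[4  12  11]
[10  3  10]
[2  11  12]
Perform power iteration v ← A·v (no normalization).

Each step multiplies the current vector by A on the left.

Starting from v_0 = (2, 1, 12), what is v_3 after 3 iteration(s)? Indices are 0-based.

v_3 = (9, 4, 0)

v_0 = (2, 1, 12).
v_1 = A·v_0 = (9, 0, 3).
v_2 = A·v_1 = (4, 3, 2).
v_3 = A·v_2 = (9, 4, 0).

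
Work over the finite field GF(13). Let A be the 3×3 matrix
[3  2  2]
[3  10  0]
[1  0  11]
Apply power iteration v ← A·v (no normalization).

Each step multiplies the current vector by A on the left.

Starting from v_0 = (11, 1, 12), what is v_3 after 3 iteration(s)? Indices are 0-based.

v_0 = (11, 1, 12).
v_1 = A·v_0 = (7, 4, 0).
v_2 = A·v_1 = (3, 9, 7).
v_3 = A·v_2 = (2, 8, 2).

v_3 = (2, 8, 2)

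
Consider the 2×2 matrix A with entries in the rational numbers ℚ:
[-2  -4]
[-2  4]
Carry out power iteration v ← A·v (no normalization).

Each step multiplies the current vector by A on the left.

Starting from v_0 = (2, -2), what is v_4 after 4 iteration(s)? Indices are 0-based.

v_4 = (928, -1504)

v_0 = (2, -2).
v_1 = A·v_0 = (4, -12).
v_2 = A·v_1 = (40, -56).
v_3 = A·v_2 = (144, -304).
v_4 = A·v_3 = (928, -1504).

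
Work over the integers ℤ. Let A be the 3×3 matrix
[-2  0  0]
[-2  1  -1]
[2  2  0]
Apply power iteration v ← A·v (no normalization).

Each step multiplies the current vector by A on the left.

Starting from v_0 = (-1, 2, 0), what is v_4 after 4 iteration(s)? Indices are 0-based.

v_0 = (-1, 2, 0).
v_1 = A·v_0 = (2, 4, 2).
v_2 = A·v_1 = (-4, -2, 12).
v_3 = A·v_2 = (8, -6, -12).
v_4 = A·v_3 = (-16, -10, 4).

v_4 = (-16, -10, 4)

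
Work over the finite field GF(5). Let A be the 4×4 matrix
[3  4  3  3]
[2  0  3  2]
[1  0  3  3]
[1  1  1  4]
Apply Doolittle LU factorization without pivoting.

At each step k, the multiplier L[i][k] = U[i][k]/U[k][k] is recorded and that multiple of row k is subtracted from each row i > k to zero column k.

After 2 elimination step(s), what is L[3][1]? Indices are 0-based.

L[3][1] = 2

Step 1: pivot at (0,0) is 3.
  row1 ← row1 − (4)·row0  ⇒  L[1][0]=4, U row1=(0, 4, 1, 0)
  row2 ← row2 − (2)·row0  ⇒  L[2][0]=2, U row2=(0, 2, 2, 2)
  row3 ← row3 − (2)·row0  ⇒  L[3][0]=2, U row3=(0, 3, 0, 3)
Step 2: pivot at (1,1) is 4.
  row2 ← row2 − (3)·row1  ⇒  L[2][1]=3, U row2=(0, 0, 4, 2)
  row3 ← row3 − (2)·row1  ⇒  L[3][1]=2, U row3=(0, 0, 3, 3)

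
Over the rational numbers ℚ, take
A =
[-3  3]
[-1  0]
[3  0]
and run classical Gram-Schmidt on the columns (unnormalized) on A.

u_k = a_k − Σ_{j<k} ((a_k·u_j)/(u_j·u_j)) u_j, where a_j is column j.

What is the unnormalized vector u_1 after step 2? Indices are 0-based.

u_1 = (30/19, -9/19, 27/19)

Step 1: u_0 = a_0 = (-3, -1, 3).
Step 2: u_1 = a_1 − (-9/19)·u_0 = (30/19, -9/19, 27/19).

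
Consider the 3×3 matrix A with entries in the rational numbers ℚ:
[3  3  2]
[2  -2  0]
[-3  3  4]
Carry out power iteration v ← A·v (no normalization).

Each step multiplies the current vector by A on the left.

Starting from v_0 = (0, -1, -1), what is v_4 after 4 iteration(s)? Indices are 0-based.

v_0 = (0, -1, -1).
v_1 = A·v_0 = (-5, 2, -7).
v_2 = A·v_1 = (-23, -14, -7).
v_3 = A·v_2 = (-125, -18, -1).
v_4 = A·v_3 = (-431, -214, 317).

v_4 = (-431, -214, 317)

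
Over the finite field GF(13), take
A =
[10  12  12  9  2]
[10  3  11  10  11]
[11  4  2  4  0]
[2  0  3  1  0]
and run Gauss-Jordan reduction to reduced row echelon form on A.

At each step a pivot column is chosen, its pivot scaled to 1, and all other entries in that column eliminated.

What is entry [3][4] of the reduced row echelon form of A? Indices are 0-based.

pivot(0,0)=10: scale R0 → (1, 9, 9, 10, 8)
  clear (1,0): R1 −= (10)R0 → (0, 4, 12, 1, 9)
  clear (2,0): R2 −= (11)R0 → (0, 9, 7, 11, 3)
  clear (3,0): R3 −= (2)R0 → (0, 8, 11, 7, 10)
pivot(1,1)=4: scale R1 → (0, 1, 3, 10, 12)
  clear (0,1): R0 −= (9)R1 → (1, 0, 8, 11, 4)
  clear (2,1): R2 −= (9)R1 → (0, 0, 6, 12, 12)
  clear (3,1): R3 −= (8)R1 → (0, 0, 0, 5, 5)
pivot(2,2)=6: scale R2 → (0, 0, 1, 2, 2)
  clear (0,2): R0 −= (8)R2 → (1, 0, 0, 8, 1)
  clear (1,2): R1 −= (3)R2 → (0, 1, 0, 4, 6)
pivot(3,3)=5: scale R3 → (0, 0, 0, 1, 1)
  clear (0,3): R0 −= (8)R3 → (1, 0, 0, 0, 6)
  clear (1,3): R1 −= (4)R3 → (0, 1, 0, 0, 2)
  clear (2,3): R2 −= (2)R3 → (0, 0, 1, 0, 0)

M[3][4] = 1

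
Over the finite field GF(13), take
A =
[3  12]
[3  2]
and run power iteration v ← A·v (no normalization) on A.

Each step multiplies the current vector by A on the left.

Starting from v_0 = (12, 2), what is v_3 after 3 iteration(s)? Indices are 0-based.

v_0 = (12, 2).
v_1 = A·v_0 = (8, 1).
v_2 = A·v_1 = (10, 0).
v_3 = A·v_2 = (4, 4).

v_3 = (4, 4)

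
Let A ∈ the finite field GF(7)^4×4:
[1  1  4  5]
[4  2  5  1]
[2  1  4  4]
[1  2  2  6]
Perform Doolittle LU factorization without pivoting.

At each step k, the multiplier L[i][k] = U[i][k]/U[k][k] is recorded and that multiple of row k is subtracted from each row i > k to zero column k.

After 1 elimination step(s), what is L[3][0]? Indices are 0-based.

Step 1: pivot at (0,0) is 1.
  row1 ← row1 − (4)·row0  ⇒  L[1][0]=4, U row1=(0, 5, 3, 2)
  row2 ← row2 − (2)·row0  ⇒  L[2][0]=2, U row2=(0, 6, 3, 1)
  row3 ← row3 − (1)·row0  ⇒  L[3][0]=1, U row3=(0, 1, 5, 1)

L[3][0] = 1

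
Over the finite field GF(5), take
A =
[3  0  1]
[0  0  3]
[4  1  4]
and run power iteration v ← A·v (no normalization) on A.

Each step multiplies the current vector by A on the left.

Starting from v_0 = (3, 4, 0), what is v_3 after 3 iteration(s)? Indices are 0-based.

v_0 = (3, 4, 0).
v_1 = A·v_0 = (4, 0, 1).
v_2 = A·v_1 = (3, 3, 0).
v_3 = A·v_2 = (4, 0, 0).

v_3 = (4, 0, 0)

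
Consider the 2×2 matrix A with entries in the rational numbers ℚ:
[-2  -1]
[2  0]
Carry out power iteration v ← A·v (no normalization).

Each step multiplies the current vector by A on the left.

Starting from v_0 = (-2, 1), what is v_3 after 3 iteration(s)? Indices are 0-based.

v_3 = (-2, -4)

v_0 = (-2, 1).
v_1 = A·v_0 = (3, -4).
v_2 = A·v_1 = (-2, 6).
v_3 = A·v_2 = (-2, -4).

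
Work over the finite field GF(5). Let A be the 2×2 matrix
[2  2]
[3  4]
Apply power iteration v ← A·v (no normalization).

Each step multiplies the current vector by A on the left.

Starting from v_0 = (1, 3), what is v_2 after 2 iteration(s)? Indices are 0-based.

v_0 = (1, 3).
v_1 = A·v_0 = (3, 0).
v_2 = A·v_1 = (1, 4).

v_2 = (1, 4)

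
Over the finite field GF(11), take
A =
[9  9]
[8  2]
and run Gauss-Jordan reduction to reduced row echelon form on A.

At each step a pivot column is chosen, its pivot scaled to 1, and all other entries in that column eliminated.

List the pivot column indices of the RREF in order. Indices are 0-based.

[1] R0 /= 9  ⇒  (1, 1)
     R1 -= 8·R0  ⇒  (0, 5)
[2] R1 /= 5  ⇒  (0, 1)
     R0 -= 1·R1  ⇒  (1, 0)

pivot columns: 0, 1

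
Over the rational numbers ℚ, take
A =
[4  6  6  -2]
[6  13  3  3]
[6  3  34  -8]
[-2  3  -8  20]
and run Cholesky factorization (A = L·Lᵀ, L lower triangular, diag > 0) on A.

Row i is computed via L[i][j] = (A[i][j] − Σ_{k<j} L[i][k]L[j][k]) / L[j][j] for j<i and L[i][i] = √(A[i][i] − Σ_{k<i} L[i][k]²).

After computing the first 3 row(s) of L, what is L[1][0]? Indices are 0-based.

Step 1: L[0][0] = √(4) = 2.
  L[1][0] = (6) / L[0][0] = 3.
Step 2: L[1][1] = √(4) = 2.
  L[2][0] = (6) / L[0][0] = 3.
  L[2][1] = (-6) / L[1][1] = -3.
Step 3: L[2][2] = √(16) = 4.

L[1][0] = 3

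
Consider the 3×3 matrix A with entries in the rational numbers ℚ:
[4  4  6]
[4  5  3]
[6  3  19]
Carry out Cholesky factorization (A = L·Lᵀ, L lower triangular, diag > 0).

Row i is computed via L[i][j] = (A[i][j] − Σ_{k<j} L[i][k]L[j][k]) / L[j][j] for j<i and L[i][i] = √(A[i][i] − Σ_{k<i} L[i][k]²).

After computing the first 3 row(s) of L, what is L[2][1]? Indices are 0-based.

Step 1: L[0][0] = √(4) = 2.
  L[1][0] = (4) / L[0][0] = 2.
Step 2: L[1][1] = √(1) = 1.
  L[2][0] = (6) / L[0][0] = 3.
  L[2][1] = (-3) / L[1][1] = -3.
Step 3: L[2][2] = √(1) = 1.

L[2][1] = -3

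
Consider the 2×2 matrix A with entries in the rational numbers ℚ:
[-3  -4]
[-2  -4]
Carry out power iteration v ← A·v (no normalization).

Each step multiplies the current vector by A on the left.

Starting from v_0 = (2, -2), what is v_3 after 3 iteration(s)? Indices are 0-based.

v_3 = (146, 124)

v_0 = (2, -2).
v_1 = A·v_0 = (2, 4).
v_2 = A·v_1 = (-22, -20).
v_3 = A·v_2 = (146, 124).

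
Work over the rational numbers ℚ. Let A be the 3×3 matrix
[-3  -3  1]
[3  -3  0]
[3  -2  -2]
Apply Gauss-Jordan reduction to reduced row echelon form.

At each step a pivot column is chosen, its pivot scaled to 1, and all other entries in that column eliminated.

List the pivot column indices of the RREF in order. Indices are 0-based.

step 1: normalize row 0 (÷-3) = (1, 1, -1/3)
  row 1: subtract 3×row0 = (0, -6, 1)
  row 2: subtract 3×row0 = (0, -5, -1)
step 2: normalize row 1 (÷-6) = (0, 1, -1/6)
  row 0: subtract 1×row1 = (1, 0, -1/6)
  row 2: subtract -5×row1 = (0, 0, -11/6)
step 3: normalize row 2 (÷-11/6) = (0, 0, 1)
  row 0: subtract -1/6×row2 = (1, 0, 0)
  row 1: subtract -1/6×row2 = (0, 1, 0)

pivot columns: 0, 1, 2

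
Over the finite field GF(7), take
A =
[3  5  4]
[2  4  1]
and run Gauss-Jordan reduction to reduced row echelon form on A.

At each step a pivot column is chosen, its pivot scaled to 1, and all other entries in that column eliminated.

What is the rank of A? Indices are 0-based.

rank = 2

[1] R0 /= 3  ⇒  (1, 4, 6)
     R1 -= 2·R0  ⇒  (0, 3, 3)
[2] R1 /= 3  ⇒  (0, 1, 1)
     R0 -= 4·R1  ⇒  (1, 0, 2)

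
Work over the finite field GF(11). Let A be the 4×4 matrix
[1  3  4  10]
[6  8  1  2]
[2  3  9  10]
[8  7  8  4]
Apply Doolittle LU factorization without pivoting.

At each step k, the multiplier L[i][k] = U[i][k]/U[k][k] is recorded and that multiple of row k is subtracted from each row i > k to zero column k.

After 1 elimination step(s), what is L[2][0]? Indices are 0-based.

L[2][0] = 2

[col 0] pivot 1
  R1 -= 6*R0 → (0, 1, 10, 8)  (L[1][0] := 6)
  R2 -= 2*R0 → (0, 8, 1, 1)  (L[2][0] := 2)
  R3 -= 8*R0 → (0, 5, 9, 1)  (L[3][0] := 8)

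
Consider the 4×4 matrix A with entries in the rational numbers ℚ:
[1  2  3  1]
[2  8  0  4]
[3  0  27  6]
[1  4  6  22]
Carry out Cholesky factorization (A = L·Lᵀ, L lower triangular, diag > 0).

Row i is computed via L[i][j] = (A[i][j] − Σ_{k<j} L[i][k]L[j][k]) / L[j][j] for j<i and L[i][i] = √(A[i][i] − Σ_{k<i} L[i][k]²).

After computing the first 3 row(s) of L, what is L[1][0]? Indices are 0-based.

L[1][0] = 2

Step 1: L[0][0] = √(1) = 1.
  L[1][0] = (2) / L[0][0] = 2.
Step 2: L[1][1] = √(4) = 2.
  L[2][0] = (3) / L[0][0] = 3.
  L[2][1] = (-6) / L[1][1] = -3.
Step 3: L[2][2] = √(9) = 3.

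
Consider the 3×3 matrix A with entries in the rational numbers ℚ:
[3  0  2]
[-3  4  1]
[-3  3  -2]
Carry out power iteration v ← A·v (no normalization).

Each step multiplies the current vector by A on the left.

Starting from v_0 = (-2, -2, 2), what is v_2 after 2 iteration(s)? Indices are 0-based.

v_0 = (-2, -2, 2).
v_1 = A·v_0 = (-2, 0, -4).
v_2 = A·v_1 = (-14, 2, 14).

v_2 = (-14, 2, 14)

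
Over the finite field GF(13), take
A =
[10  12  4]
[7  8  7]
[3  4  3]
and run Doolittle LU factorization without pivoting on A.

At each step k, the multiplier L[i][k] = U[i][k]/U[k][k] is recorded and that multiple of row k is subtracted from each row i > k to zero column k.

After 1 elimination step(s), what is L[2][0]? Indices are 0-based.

Step 1: pivot at (0,0) is 10.
  row1 ← row1 − (2)·row0  ⇒  L[1][0]=2, U row1=(0, 10, 12)
  row2 ← row2 − (12)·row0  ⇒  L[2][0]=12, U row2=(0, 3, 7)

L[2][0] = 12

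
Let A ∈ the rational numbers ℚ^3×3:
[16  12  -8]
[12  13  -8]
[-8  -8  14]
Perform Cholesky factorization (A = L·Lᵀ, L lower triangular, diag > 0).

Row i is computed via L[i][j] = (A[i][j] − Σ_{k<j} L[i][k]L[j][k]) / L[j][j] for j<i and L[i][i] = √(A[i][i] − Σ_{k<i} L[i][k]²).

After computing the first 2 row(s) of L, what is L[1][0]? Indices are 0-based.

L[1][0] = 3

Step 1: L[0][0] = √(16) = 4.
  L[1][0] = (12) / L[0][0] = 3.
Step 2: L[1][1] = √(4) = 2.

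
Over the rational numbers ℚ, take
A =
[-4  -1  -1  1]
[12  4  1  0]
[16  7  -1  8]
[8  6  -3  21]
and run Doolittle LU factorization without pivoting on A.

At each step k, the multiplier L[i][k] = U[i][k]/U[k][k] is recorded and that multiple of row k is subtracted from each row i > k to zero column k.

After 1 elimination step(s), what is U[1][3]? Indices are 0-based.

U[1][3] = 3

[col 0] pivot -4
  R1 -= -3*R0 → (0, 1, -2, 3)  (L[1][0] := -3)
  R2 -= -4*R0 → (0, 3, -5, 12)  (L[2][0] := -4)
  R3 -= -2*R0 → (0, 4, -5, 23)  (L[3][0] := -2)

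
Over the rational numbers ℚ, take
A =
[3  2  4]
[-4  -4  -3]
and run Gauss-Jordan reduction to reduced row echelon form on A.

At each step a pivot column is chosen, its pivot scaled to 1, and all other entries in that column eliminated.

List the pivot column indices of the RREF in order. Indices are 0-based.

pivot columns: 0, 1

pivot(0,0)=3: scale R0 → (1, 2/3, 4/3)
  clear (1,0): R1 −= (-4)R0 → (0, -4/3, 7/3)
pivot(1,1)=-4/3: scale R1 → (0, 1, -7/4)
  clear (0,1): R0 −= (2/3)R1 → (1, 0, 5/2)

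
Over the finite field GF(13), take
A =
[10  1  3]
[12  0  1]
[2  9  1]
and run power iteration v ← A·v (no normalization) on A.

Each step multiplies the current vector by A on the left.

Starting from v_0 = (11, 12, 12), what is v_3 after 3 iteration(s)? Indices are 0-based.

v_0 = (11, 12, 12).
v_1 = A·v_0 = (2, 1, 12).
v_2 = A·v_1 = (5, 10, 12).
v_3 = A·v_2 = (5, 7, 8).

v_3 = (5, 7, 8)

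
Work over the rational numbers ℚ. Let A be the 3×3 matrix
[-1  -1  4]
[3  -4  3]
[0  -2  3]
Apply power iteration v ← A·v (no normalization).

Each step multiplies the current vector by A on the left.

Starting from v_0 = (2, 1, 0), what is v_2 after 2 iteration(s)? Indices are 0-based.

v_0 = (2, 1, 0).
v_1 = A·v_0 = (-3, 2, -2).
v_2 = A·v_1 = (-7, -23, -10).

v_2 = (-7, -23, -10)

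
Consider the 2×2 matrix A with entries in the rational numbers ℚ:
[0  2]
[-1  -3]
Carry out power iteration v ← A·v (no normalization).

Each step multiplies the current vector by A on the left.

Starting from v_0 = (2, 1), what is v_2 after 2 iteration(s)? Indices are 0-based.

v_0 = (2, 1).
v_1 = A·v_0 = (2, -5).
v_2 = A·v_1 = (-10, 13).

v_2 = (-10, 13)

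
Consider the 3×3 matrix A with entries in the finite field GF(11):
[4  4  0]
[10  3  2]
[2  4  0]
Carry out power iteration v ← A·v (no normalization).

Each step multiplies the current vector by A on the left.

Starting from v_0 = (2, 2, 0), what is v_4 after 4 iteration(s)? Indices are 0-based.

v_0 = (2, 2, 0).
v_1 = A·v_0 = (5, 4, 1).
v_2 = A·v_1 = (3, 9, 4).
v_3 = A·v_2 = (4, 10, 9).
v_4 = A·v_3 = (1, 0, 4).

v_4 = (1, 0, 4)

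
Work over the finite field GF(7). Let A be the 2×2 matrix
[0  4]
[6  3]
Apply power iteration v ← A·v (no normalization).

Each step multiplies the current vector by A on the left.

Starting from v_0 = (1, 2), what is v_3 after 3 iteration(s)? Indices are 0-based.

v_0 = (1, 2).
v_1 = A·v_0 = (1, 5).
v_2 = A·v_1 = (6, 0).
v_3 = A·v_2 = (0, 1).

v_3 = (0, 1)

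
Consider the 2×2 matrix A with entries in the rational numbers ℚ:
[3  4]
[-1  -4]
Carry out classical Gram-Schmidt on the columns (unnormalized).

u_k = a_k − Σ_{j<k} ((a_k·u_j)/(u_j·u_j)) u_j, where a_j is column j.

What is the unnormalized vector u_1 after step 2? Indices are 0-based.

Step 1: u_0 = a_0 = (3, -1).
Step 2: u_1 = a_1 − (8/5)·u_0 = (-4/5, -12/5).

u_1 = (-4/5, -12/5)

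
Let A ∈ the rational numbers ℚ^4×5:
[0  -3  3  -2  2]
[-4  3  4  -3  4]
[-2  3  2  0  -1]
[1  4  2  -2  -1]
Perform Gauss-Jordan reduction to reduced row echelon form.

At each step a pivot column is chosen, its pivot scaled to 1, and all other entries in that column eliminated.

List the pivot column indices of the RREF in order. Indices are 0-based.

pivot columns: 0, 1, 2, 3

pivot(0,0): swap R0↔R1
pivot(0,0)=-4: scale R0 → (1, -3/4, -1, 3/4, -1)
  clear (2,0): R2 −= (-2)R0 → (0, 3/2, 0, 3/2, -3)
  clear (3,0): R3 −= (1)R0 → (0, 19/4, 3, -11/4, 0)
pivot(1,1)=-3: scale R1 → (0, 1, -1, 2/3, -2/3)
  clear (0,1): R0 −= (-3/4)R1 → (1, 0, -7/4, 5/4, -3/2)
  clear (2,1): R2 −= (3/2)R1 → (0, 0, 3/2, 1/2, -2)
  clear (3,1): R3 −= (19/4)R1 → (0, 0, 31/4, -71/12, 19/6)
pivot(2,2)=3/2: scale R2 → (0, 0, 1, 1/3, -4/3)
  clear (0,2): R0 −= (-7/4)R2 → (1, 0, 0, 11/6, -23/6)
  clear (1,2): R1 −= (-1)R2 → (0, 1, 0, 1, -2)
  clear (3,2): R3 −= (31/4)R2 → (0, 0, 0, -17/2, 27/2)
pivot(3,3)=-17/2: scale R3 → (0, 0, 0, 1, -27/17)
  clear (0,3): R0 −= (11/6)R3 → (1, 0, 0, 0, -47/51)
  clear (1,3): R1 −= (1)R3 → (0, 1, 0, 0, -7/17)
  clear (2,3): R2 −= (1/3)R3 → (0, 0, 1, 0, -41/51)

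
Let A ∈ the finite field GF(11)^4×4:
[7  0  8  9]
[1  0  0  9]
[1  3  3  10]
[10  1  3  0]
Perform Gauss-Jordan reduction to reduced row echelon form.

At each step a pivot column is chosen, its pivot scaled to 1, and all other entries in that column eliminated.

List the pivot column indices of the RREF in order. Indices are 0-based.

step 1: normalize row 0 (÷7) = (1, 0, 9, 6)
  row 1: subtract 1×row0 = (0, 0, 2, 3)
  row 2: subtract 1×row0 = (0, 3, 5, 4)
  row 3: subtract 10×row0 = (0, 1, 1, 6)
step 2: exchange rows 1,2
step 2: normalize row 1 (÷3) = (0, 1, 9, 5)
  row 3: subtract 1×row1 = (0, 0, 3, 1)
step 3: normalize row 2 (÷2) = (0, 0, 1, 7)
  row 0: subtract 9×row2 = (1, 0, 0, 9)
  row 1: subtract 9×row2 = (0, 1, 0, 8)
  row 3: subtract 3×row2 = (0, 0, 0, 2)
step 4: normalize row 3 (÷2) = (0, 0, 0, 1)
  row 0: subtract 9×row3 = (1, 0, 0, 0)
  row 1: subtract 8×row3 = (0, 1, 0, 0)
  row 2: subtract 7×row3 = (0, 0, 1, 0)

pivot columns: 0, 1, 2, 3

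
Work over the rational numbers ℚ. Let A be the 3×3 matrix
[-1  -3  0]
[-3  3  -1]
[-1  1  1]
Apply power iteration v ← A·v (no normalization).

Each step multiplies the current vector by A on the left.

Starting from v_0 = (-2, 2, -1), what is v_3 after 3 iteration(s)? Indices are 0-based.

v_3 = (-109, 229, 103)

v_0 = (-2, 2, -1).
v_1 = A·v_0 = (-4, 13, 3).
v_2 = A·v_1 = (-35, 48, 20).
v_3 = A·v_2 = (-109, 229, 103).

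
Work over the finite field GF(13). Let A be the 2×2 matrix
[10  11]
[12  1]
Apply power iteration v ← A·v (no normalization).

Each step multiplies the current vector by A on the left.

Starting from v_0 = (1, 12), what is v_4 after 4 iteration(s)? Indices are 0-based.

v_4 = (8, 11)

v_0 = (1, 12).
v_1 = A·v_0 = (12, 11).
v_2 = A·v_1 = (7, 12).
v_3 = A·v_2 = (7, 5).
v_4 = A·v_3 = (8, 11).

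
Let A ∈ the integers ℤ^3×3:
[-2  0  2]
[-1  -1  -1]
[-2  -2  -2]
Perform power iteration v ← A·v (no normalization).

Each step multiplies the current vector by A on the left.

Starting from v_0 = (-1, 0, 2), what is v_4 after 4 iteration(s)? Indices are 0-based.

v_0 = (-1, 0, 2).
v_1 = A·v_0 = (6, -1, -2).
v_2 = A·v_1 = (-16, -3, -6).
v_3 = A·v_2 = (20, 25, 50).
v_4 = A·v_3 = (60, -95, -190).

v_4 = (60, -95, -190)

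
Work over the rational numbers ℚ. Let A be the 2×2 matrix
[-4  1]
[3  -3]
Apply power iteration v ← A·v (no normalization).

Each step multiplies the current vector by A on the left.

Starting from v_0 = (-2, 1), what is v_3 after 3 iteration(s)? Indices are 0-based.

v_0 = (-2, 1).
v_1 = A·v_0 = (9, -9).
v_2 = A·v_1 = (-45, 54).
v_3 = A·v_2 = (234, -297).

v_3 = (234, -297)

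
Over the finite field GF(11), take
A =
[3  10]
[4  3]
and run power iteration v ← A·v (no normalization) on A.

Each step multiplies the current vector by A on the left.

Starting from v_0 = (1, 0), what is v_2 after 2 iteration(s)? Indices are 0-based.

v_2 = (5, 2)

v_0 = (1, 0).
v_1 = A·v_0 = (3, 4).
v_2 = A·v_1 = (5, 2).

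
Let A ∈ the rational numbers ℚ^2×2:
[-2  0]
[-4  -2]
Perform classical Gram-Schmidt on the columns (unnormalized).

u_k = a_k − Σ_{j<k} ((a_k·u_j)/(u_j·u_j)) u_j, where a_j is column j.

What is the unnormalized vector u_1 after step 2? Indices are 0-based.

Step 1: u_0 = a_0 = (-2, -4).
Step 2: u_1 = a_1 − (2/5)·u_0 = (4/5, -2/5).

u_1 = (4/5, -2/5)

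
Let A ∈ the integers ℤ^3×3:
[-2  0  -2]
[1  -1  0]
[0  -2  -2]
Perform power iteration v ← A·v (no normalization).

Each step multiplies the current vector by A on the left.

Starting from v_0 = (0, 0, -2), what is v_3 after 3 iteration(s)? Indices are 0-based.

v_3 = (48, -20, 8)

v_0 = (0, 0, -2).
v_1 = A·v_0 = (4, 0, 4).
v_2 = A·v_1 = (-16, 4, -8).
v_3 = A·v_2 = (48, -20, 8).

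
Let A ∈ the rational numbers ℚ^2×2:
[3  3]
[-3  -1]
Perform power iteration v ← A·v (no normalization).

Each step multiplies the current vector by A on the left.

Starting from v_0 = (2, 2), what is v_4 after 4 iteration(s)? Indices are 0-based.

v_4 = (-168, 152)

v_0 = (2, 2).
v_1 = A·v_0 = (12, -8).
v_2 = A·v_1 = (12, -28).
v_3 = A·v_2 = (-48, -8).
v_4 = A·v_3 = (-168, 152).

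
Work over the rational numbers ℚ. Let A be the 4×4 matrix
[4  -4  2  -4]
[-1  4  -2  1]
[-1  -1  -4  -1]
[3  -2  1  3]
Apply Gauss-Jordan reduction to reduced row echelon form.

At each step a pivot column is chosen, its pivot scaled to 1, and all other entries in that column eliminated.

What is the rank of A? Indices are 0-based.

step 1: normalize row 0 (÷4) = (1, -1, 1/2, -1)
  row 1: subtract -1×row0 = (0, 3, -3/2, 0)
  row 2: subtract -1×row0 = (0, -2, -7/2, -2)
  row 3: subtract 3×row0 = (0, 1, -1/2, 6)
step 2: normalize row 1 (÷3) = (0, 1, -1/2, 0)
  row 0: subtract -1×row1 = (1, 0, 0, -1)
  row 2: subtract -2×row1 = (0, 0, -9/2, -2)
  row 3: subtract 1×row1 = (0, 0, 0, 6)
step 3: normalize row 2 (÷-9/2) = (0, 0, 1, 4/9)
  row 1: subtract -1/2×row2 = (0, 1, 0, 2/9)
step 4: normalize row 3 (÷6) = (0, 0, 0, 1)
  row 0: subtract -1×row3 = (1, 0, 0, 0)
  row 1: subtract 2/9×row3 = (0, 1, 0, 0)
  row 2: subtract 4/9×row3 = (0, 0, 1, 0)

rank = 4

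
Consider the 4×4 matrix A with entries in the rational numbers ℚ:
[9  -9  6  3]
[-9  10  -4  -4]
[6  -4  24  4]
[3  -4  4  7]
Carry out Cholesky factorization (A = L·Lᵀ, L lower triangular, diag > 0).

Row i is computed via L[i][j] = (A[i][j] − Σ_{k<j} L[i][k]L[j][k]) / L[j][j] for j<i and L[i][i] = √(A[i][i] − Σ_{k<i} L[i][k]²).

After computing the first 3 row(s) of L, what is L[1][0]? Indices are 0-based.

L[1][0] = -3

Step 1: L[0][0] = √(9) = 3.
  L[1][0] = (-9) / L[0][0] = -3.
Step 2: L[1][1] = √(1) = 1.
  L[2][0] = (6) / L[0][0] = 2.
  L[2][1] = (2) / L[1][1] = 2.
Step 3: L[2][2] = √(16) = 4.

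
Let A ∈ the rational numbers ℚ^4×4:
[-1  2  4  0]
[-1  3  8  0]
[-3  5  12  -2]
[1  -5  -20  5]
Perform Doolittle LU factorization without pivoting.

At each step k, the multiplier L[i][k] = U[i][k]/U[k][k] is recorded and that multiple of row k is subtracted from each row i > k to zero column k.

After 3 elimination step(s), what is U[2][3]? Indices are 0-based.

k=0: U[0][0]=-1
  eliminate (1,0): mult=1, new row 1: (0, 1, 4, 0); set L[1][0]=1
  eliminate (2,0): mult=3, new row 2: (0, -1, 0, -2); set L[2][0]=3
  eliminate (3,0): mult=-1, new row 3: (0, -3, -16, 5); set L[3][0]=-1
k=1: U[1][1]=1
  eliminate (2,1): mult=-1, new row 2: (0, 0, 4, -2); set L[2][1]=-1
  eliminate (3,1): mult=-3, new row 3: (0, 0, -4, 5); set L[3][1]=-3
k=2: U[2][2]=4
  eliminate (3,2): mult=-1, new row 3: (0, 0, 0, 3); set L[3][2]=-1

U[2][3] = -2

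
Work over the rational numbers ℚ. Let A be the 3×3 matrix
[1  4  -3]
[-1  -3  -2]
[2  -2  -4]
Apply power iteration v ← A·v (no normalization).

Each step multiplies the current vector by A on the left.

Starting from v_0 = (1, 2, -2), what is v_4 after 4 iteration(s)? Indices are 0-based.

v_4 = (183, 72, -168)

v_0 = (1, 2, -2).
v_1 = A·v_0 = (15, -3, 6).
v_2 = A·v_1 = (-15, -18, 12).
v_3 = A·v_2 = (-123, 45, -42).
v_4 = A·v_3 = (183, 72, -168).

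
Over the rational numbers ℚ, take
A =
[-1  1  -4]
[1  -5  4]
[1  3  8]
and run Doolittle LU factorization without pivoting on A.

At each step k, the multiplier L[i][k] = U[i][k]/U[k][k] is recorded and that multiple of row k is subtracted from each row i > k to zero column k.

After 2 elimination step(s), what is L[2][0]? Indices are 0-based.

k=0: U[0][0]=-1
  eliminate (1,0): mult=-1, new row 1: (0, -4, 0); set L[1][0]=-1
  eliminate (2,0): mult=-1, new row 2: (0, 4, 4); set L[2][0]=-1
k=1: U[1][1]=-4
  eliminate (2,1): mult=-1, new row 2: (0, 0, 4); set L[2][1]=-1

L[2][0] = -1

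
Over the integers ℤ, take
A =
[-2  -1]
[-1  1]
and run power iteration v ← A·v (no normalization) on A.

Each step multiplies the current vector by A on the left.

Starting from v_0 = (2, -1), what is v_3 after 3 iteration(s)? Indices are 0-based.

v_0 = (2, -1).
v_1 = A·v_0 = (-3, -3).
v_2 = A·v_1 = (9, 0).
v_3 = A·v_2 = (-18, -9).

v_3 = (-18, -9)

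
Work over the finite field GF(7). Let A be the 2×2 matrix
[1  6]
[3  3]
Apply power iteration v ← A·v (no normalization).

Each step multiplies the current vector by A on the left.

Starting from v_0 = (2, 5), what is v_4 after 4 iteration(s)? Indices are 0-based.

v_4 = (0, 1)

v_0 = (2, 5).
v_1 = A·v_0 = (4, 0).
v_2 = A·v_1 = (4, 5).
v_3 = A·v_2 = (6, 6).
v_4 = A·v_3 = (0, 1).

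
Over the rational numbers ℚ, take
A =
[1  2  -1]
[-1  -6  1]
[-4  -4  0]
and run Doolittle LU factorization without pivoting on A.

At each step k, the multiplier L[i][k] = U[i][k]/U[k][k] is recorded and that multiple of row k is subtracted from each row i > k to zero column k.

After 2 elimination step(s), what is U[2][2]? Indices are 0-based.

U[2][2] = -4

k=0: U[0][0]=1
  eliminate (1,0): mult=-1, new row 1: (0, -4, 0); set L[1][0]=-1
  eliminate (2,0): mult=-4, new row 2: (0, 4, -4); set L[2][0]=-4
k=1: U[1][1]=-4
  eliminate (2,1): mult=-1, new row 2: (0, 0, -4); set L[2][1]=-1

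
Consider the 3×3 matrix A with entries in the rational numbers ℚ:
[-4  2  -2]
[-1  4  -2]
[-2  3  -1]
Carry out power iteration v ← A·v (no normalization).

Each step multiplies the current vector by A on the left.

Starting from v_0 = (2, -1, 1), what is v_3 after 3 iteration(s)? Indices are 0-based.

v_0 = (2, -1, 1).
v_1 = A·v_0 = (-12, -8, -8).
v_2 = A·v_1 = (48, -4, 8).
v_3 = A·v_2 = (-216, -80, -116).

v_3 = (-216, -80, -116)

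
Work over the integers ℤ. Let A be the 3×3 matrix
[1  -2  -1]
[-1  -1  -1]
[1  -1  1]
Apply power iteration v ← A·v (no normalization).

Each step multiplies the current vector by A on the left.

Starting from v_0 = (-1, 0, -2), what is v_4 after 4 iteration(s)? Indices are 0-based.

v_0 = (-1, 0, -2).
v_1 = A·v_0 = (1, 3, -3).
v_2 = A·v_1 = (-2, -1, -5).
v_3 = A·v_2 = (5, 8, -6).
v_4 = A·v_3 = (-5, -7, -9).

v_4 = (-5, -7, -9)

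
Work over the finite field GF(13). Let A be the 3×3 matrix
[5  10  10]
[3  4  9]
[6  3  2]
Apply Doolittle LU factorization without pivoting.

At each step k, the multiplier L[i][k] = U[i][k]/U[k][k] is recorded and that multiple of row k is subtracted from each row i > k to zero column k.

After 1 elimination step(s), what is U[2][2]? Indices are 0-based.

U[2][2] = 3

k=0: U[0][0]=5
  eliminate (1,0): mult=11, new row 1: (0, 11, 3); set L[1][0]=11
  eliminate (2,0): mult=9, new row 2: (0, 4, 3); set L[2][0]=9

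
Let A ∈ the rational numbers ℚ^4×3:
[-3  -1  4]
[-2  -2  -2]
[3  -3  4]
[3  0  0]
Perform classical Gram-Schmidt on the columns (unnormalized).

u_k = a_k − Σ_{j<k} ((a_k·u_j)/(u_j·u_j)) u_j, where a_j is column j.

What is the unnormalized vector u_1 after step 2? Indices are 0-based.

u_1 = (-37/31, -66/31, -87/31, 6/31)

Step 1: u_0 = a_0 = (-3, -2, 3, 3).
Step 2: u_1 = a_1 − (-2/31)·u_0 = (-37/31, -66/31, -87/31, 6/31).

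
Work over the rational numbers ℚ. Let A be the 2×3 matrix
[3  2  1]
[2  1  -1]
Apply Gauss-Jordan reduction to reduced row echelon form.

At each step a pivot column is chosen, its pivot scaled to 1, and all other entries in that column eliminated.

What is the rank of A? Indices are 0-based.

pivot(0,0)=3: scale R0 → (1, 2/3, 1/3)
  clear (1,0): R1 −= (2)R0 → (0, -1/3, -5/3)
pivot(1,1)=-1/3: scale R1 → (0, 1, 5)
  clear (0,1): R0 −= (2/3)R1 → (1, 0, -3)

rank = 2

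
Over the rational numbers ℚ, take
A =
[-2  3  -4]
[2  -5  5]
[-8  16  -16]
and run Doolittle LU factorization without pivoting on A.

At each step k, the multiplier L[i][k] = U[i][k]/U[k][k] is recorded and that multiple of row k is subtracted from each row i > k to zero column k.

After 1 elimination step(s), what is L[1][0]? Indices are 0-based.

k=0: U[0][0]=-2
  eliminate (1,0): mult=-1, new row 1: (0, -2, 1); set L[1][0]=-1
  eliminate (2,0): mult=4, new row 2: (0, 4, 0); set L[2][0]=4

L[1][0] = -1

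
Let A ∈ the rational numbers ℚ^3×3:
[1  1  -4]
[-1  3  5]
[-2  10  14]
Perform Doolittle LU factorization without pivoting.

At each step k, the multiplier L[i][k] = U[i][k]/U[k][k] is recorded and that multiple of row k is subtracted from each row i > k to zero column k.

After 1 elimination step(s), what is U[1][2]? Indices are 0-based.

Step 1: pivot at (0,0) is 1.
  row1 ← row1 − (-1)·row0  ⇒  L[1][0]=-1, U row1=(0, 4, 1)
  row2 ← row2 − (-2)·row0  ⇒  L[2][0]=-2, U row2=(0, 12, 6)

U[1][2] = 1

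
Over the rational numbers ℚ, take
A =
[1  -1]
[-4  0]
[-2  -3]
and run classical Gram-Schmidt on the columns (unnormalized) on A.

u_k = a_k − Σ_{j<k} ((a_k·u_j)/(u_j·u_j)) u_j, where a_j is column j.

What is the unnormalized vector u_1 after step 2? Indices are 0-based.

u_1 = (-26/21, 20/21, -53/21)

Step 1: u_0 = a_0 = (1, -4, -2).
Step 2: u_1 = a_1 − (5/21)·u_0 = (-26/21, 20/21, -53/21).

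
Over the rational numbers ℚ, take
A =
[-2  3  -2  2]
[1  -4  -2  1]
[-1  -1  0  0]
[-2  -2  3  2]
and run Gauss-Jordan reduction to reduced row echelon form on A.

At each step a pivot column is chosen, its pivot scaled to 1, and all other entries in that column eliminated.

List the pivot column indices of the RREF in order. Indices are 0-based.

[1] R0 /= -2  ⇒  (1, -3/2, 1, -1)
     R1 -= 1·R0  ⇒  (0, -5/2, -3, 2)
     R2 -= -1·R0  ⇒  (0, -5/2, 1, -1)
     R3 -= -2·R0  ⇒  (0, -5, 5, 0)
[2] R1 /= -5/2  ⇒  (0, 1, 6/5, -4/5)
     R0 -= -3/2·R1  ⇒  (1, 0, 14/5, -11/5)
     R2 -= -5/2·R1  ⇒  (0, 0, 4, -3)
     R3 -= -5·R1  ⇒  (0, 0, 11, -4)
[3] R2 /= 4  ⇒  (0, 0, 1, -3/4)
     R0 -= 14/5·R2  ⇒  (1, 0, 0, -1/10)
     R1 -= 6/5·R2  ⇒  (0, 1, 0, 1/10)
     R3 -= 11·R2  ⇒  (0, 0, 0, 17/4)
[4] R3 /= 17/4  ⇒  (0, 0, 0, 1)
     R0 -= -1/10·R3  ⇒  (1, 0, 0, 0)
     R1 -= 1/10·R3  ⇒  (0, 1, 0, 0)
     R2 -= -3/4·R3  ⇒  (0, 0, 1, 0)

pivot columns: 0, 1, 2, 3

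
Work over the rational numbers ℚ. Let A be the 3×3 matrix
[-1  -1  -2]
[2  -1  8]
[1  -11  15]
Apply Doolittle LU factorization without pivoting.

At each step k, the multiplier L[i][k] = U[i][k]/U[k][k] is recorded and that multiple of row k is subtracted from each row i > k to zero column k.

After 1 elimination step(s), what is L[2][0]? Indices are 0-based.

L[2][0] = -1

k=0: U[0][0]=-1
  eliminate (1,0): mult=-2, new row 1: (0, -3, 4); set L[1][0]=-2
  eliminate (2,0): mult=-1, new row 2: (0, -12, 13); set L[2][0]=-1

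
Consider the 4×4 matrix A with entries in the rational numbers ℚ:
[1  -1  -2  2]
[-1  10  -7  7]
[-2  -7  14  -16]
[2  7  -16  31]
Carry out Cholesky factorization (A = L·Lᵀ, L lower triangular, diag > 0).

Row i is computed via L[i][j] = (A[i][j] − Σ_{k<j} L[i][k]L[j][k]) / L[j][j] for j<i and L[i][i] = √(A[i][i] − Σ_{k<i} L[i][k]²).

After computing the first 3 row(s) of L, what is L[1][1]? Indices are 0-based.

Step 1: L[0][0] = √(1) = 1.
  L[1][0] = (-1) / L[0][0] = -1.
Step 2: L[1][1] = √(9) = 3.
  L[2][0] = (-2) / L[0][0] = -2.
  L[2][1] = (-9) / L[1][1] = -3.
Step 3: L[2][2] = √(1) = 1.

L[1][1] = 3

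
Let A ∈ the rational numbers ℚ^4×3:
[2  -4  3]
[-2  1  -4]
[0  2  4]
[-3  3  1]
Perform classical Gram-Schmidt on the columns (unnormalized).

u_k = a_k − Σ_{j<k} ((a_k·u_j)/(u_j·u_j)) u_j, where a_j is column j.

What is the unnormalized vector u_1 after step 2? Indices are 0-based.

u_1 = (-30/17, -21/17, 2, -6/17)

Step 1: u_0 = a_0 = (2, -2, 0, -3).
Step 2: u_1 = a_1 − (-19/17)·u_0 = (-30/17, -21/17, 2, -6/17).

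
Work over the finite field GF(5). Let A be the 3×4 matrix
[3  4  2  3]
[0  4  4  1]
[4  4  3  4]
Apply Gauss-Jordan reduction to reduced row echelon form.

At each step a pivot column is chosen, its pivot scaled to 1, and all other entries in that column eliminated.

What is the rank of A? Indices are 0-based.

pivot(0,0)=3: scale R0 → (1, 3, 4, 1)
  clear (2,0): R2 −= (4)R0 → (0, 2, 2, 0)
pivot(1,1)=4: scale R1 → (0, 1, 1, 4)
  clear (0,1): R0 −= (3)R1 → (1, 0, 1, 4)
  clear (2,1): R2 −= (2)R1 → (0, 0, 0, 2)
col 2: no nonzero at/below row 2; advance.
pivot(2,3)=2: scale R2 → (0, 0, 0, 1)
  clear (0,3): R0 −= (4)R2 → (1, 0, 1, 0)
  clear (1,3): R1 −= (4)R2 → (0, 1, 1, 0)

rank = 3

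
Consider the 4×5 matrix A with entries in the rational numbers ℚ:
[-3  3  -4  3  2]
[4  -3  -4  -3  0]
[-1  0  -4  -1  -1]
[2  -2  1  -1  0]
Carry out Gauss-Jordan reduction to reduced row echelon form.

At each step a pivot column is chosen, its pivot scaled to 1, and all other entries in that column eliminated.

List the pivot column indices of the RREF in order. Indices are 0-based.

step 1: normalize row 0 (÷-3) = (1, -1, 4/3, -1, -2/3)
  row 1: subtract 4×row0 = (0, 1, -28/3, 1, 8/3)
  row 2: subtract -1×row0 = (0, -1, -8/3, -2, -5/3)
  row 3: subtract 2×row0 = (0, 0, -5/3, 1, 4/3)
step 2: normalize row 1 (÷1) = (0, 1, -28/3, 1, 8/3)
  row 0: subtract -1×row1 = (1, 0, -8, 0, 2)
  row 2: subtract -1×row1 = (0, 0, -12, -1, 1)
step 3: normalize row 2 (÷-12) = (0, 0, 1, 1/12, -1/12)
  row 0: subtract -8×row2 = (1, 0, 0, 2/3, 4/3)
  row 1: subtract -28/3×row2 = (0, 1, 0, 16/9, 17/9)
  row 3: subtract -5/3×row2 = (0, 0, 0, 41/36, 43/36)
step 4: normalize row 3 (÷41/36) = (0, 0, 0, 1, 43/41)
  row 0: subtract 2/3×row3 = (1, 0, 0, 0, 26/41)
  row 1: subtract 16/9×row3 = (0, 1, 0, 0, 1/41)
  row 2: subtract 1/12×row3 = (0, 0, 1, 0, -7/41)

pivot columns: 0, 1, 2, 3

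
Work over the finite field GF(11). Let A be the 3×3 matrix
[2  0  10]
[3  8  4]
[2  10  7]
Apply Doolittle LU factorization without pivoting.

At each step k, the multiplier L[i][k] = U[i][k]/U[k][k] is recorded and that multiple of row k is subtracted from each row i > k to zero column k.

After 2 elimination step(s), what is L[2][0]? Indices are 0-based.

Step 1: pivot at (0,0) is 2.
  row1 ← row1 − (7)·row0  ⇒  L[1][0]=7, U row1=(0, 8, 0)
  row2 ← row2 − (1)·row0  ⇒  L[2][0]=1, U row2=(0, 10, 8)
Step 2: pivot at (1,1) is 8.
  row2 ← row2 − (4)·row1  ⇒  L[2][1]=4, U row2=(0, 0, 8)

L[2][0] = 1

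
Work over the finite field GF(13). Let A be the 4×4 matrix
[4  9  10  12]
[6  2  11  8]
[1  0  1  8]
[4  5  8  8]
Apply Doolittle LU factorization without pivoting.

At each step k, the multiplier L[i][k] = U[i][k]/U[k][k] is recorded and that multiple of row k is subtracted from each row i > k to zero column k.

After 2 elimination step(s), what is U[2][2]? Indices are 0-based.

k=0: U[0][0]=4
  eliminate (1,0): mult=8, new row 1: (0, 8, 9, 3); set L[1][0]=8
  eliminate (2,0): mult=10, new row 2: (0, 1, 5, 5); set L[2][0]=10
  eliminate (3,0): mult=1, new row 3: (0, 9, 11, 9); set L[3][0]=1
k=1: U[1][1]=8
  eliminate (2,1): mult=5, new row 2: (0, 0, 12, 3); set L[2][1]=5
  eliminate (3,1): mult=6, new row 3: (0, 0, 9, 4); set L[3][1]=6

U[2][2] = 12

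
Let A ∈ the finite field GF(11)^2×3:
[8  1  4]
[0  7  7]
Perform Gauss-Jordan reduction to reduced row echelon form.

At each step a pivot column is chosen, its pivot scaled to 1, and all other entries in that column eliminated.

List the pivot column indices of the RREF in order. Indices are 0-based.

pivot columns: 0, 1

step 1: normalize row 0 (÷8) = (1, 7, 6)
step 2: normalize row 1 (÷7) = (0, 1, 1)
  row 0: subtract 7×row1 = (1, 0, 10)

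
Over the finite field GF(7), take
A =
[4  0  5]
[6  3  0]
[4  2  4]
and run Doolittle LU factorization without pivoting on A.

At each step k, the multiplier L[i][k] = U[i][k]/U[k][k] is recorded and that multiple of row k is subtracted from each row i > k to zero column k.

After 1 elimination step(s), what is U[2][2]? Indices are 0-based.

[col 0] pivot 4
  R1 -= 5*R0 → (0, 3, 3)  (L[1][0] := 5)
  R2 -= 1*R0 → (0, 2, 6)  (L[2][0] := 1)

U[2][2] = 6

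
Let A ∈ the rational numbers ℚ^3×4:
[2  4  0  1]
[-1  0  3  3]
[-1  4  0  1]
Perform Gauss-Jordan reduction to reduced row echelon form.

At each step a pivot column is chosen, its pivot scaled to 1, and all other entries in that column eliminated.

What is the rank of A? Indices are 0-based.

rank = 3

step 1: normalize row 0 (÷2) = (1, 2, 0, 1/2)
  row 1: subtract -1×row0 = (0, 2, 3, 7/2)
  row 2: subtract -1×row0 = (0, 6, 0, 3/2)
step 2: normalize row 1 (÷2) = (0, 1, 3/2, 7/4)
  row 0: subtract 2×row1 = (1, 0, -3, -3)
  row 2: subtract 6×row1 = (0, 0, -9, -9)
step 3: normalize row 2 (÷-9) = (0, 0, 1, 1)
  row 0: subtract -3×row2 = (1, 0, 0, 0)
  row 1: subtract 3/2×row2 = (0, 1, 0, 1/4)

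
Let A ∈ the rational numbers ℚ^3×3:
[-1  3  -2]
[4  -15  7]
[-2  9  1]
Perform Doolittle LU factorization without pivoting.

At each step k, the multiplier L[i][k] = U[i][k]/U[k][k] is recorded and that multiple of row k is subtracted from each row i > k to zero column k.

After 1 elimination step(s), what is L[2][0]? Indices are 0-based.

L[2][0] = 2

k=0: U[0][0]=-1
  eliminate (1,0): mult=-4, new row 1: (0, -3, -1); set L[1][0]=-4
  eliminate (2,0): mult=2, new row 2: (0, 3, 5); set L[2][0]=2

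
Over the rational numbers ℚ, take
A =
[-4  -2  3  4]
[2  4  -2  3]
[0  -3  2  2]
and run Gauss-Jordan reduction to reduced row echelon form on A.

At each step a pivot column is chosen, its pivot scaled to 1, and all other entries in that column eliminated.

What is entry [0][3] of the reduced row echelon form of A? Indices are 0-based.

step 1: normalize row 0 (÷-4) = (1, 1/2, -3/4, -1)
  row 1: subtract 2×row0 = (0, 3, -1/2, 5)
step 2: normalize row 1 (÷3) = (0, 1, -1/6, 5/3)
  row 0: subtract 1/2×row1 = (1, 0, -2/3, -11/6)
  row 2: subtract -3×row1 = (0, 0, 3/2, 7)
step 3: normalize row 2 (÷3/2) = (0, 0, 1, 14/3)
  row 0: subtract -2/3×row2 = (1, 0, 0, 23/18)
  row 1: subtract -1/6×row2 = (0, 1, 0, 22/9)

M[0][3] = 23/18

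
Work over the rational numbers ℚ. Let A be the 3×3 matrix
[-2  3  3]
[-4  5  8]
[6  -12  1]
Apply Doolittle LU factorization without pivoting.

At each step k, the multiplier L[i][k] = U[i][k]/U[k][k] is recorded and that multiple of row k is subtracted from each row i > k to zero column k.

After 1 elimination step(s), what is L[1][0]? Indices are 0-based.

Step 1: pivot at (0,0) is -2.
  row1 ← row1 − (2)·row0  ⇒  L[1][0]=2, U row1=(0, -1, 2)
  row2 ← row2 − (-3)·row0  ⇒  L[2][0]=-3, U row2=(0, -3, 10)

L[1][0] = 2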